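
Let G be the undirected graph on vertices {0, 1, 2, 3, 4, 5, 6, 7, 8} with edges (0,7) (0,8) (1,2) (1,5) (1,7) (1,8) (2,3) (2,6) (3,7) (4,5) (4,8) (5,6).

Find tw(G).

3

A width-3 tree decomposition is:
Bags: B1 = {0, 2, 3, 7}  B2 = {0, 1, 2, 7}  B3 = {0, 1, 2, 8}  B4 = {1, 2, 6, 8}  B5 = {1, 5, 6, 8}  B6 = {4, 5, 6, 8}
Tree: B1–B2, B2–B3, B3–B4, B4–B5, B5–B6
The largest bag has 4 vertices, giving width 3; this decomposition certifies tw(G) ≤ 3. For the lower bound: the 4 vertex sets {0,3,7}, {2}, {1}, {4,5,6,8} are disjoint, each induces a connected subgraph, and every pair is joined by at least one edge of G. Contracting each set to a single vertex therefore yields K_{4} as a minor, and since treewidth is minor-monotone, tw(G) ≥ tw(K_{4}) = 3. Combining the bounds, tw(G) = 3.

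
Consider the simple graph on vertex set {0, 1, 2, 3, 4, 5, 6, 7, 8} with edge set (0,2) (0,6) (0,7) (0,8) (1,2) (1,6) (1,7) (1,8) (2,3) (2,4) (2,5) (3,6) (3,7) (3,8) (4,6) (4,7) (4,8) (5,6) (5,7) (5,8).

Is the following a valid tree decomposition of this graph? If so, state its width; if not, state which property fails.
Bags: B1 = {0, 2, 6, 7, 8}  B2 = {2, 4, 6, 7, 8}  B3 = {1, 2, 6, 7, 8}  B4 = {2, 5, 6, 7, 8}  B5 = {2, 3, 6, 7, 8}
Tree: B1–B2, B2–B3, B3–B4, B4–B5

Yes; width 4.

Every vertex of G appears in some bag (union = {0, 1, 2, 3, 4, 5, 6, 7, 8}); every edge is covered by a bag; and for each vertex v the set of bags containing v is connected in the bag tree. The decomposition is therefore valid. The largest bag has 5 vertices, so the width is 4.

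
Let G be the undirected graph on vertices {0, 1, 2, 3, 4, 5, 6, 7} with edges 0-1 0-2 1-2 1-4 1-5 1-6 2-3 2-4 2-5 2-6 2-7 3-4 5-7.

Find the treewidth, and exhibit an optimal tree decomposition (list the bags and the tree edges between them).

Every bag has size at most 3, so the width is 3 − 1 = 2 and tw(G) ≤ 2. On the other hand G contains the 3-clique {0, 1, 2}. A clique must lie in a single bag of any decomposition, so no decomposition can have width below 2. Hence tw(G) = 2 exactly.

Treewidth 2.
One optimal decomposition is:
Bags: B1 = {1, 2, 4}  B2 = {1, 2, 6}  B3 = {1, 2, 5}  B4 = {2, 3, 4}  B5 = {0, 1, 2}  B6 = {2, 5, 7}
Tree: B1–B2, B1–B3, B1–B4, B2–B5, B3–B6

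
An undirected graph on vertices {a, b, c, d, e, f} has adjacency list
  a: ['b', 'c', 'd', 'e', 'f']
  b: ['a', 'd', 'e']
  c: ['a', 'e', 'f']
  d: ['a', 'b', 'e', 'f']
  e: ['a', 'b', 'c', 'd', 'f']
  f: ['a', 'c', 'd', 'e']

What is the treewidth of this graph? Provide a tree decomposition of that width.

Every bag has size at most 4, so the width is 4 − 1 = 3 and tw(G) ≤ 3. For the lower bound, the 4 vertices {a, d, e, f} are pairwise adjacent, and any tree decomposition puts a clique entirely inside one bag — forcing width ≥ 3. Therefore the treewidth is 3.

Treewidth 3.
One such decomposition:
Bags: B1 = {a, b, d, e}  B2 = {a, d, e, f}  B3 = {a, c, e, f}
Tree: B1–B2, B2–B3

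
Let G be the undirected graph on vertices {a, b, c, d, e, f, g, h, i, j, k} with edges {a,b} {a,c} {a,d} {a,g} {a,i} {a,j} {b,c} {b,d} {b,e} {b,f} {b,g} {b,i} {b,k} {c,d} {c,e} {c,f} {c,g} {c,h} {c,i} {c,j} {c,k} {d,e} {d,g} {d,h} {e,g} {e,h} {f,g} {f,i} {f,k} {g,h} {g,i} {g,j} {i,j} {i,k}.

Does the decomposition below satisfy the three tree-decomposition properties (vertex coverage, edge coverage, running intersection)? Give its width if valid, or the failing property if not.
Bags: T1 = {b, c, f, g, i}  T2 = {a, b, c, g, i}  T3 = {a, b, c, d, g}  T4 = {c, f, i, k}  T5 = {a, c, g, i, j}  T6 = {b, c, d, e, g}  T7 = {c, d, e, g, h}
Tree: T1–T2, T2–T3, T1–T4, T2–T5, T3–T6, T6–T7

A tree decomposition must satisfy three properties: every vertex lies in some bag; for every edge, both endpoints lie together in some bag; and for every vertex, the bags containing it form a connected subtree. Here edge (b,k) lies in no bag, so the decomposition is invalid.

No — edge (b,k) lies in no bag.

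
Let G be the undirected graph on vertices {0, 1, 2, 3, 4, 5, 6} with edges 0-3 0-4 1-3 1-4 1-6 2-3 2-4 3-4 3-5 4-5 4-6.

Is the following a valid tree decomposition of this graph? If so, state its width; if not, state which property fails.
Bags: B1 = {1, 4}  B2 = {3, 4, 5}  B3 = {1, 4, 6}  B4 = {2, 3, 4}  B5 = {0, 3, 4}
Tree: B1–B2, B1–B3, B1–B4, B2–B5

No — edge (3,1) lies in no bag.

A tree decomposition must satisfy three properties: every vertex lies in some bag; for every edge, both endpoints lie together in some bag; and for every vertex, the bags containing it form a connected subtree. Here edge (3,1) lies in no bag, so the decomposition is invalid.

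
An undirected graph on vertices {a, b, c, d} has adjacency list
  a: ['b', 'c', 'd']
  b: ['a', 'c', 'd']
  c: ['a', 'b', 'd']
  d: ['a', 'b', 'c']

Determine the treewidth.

3

A width-3 tree decomposition is:
Bags: B1 = {a, b, c, d}
Tree: (single bag)
With just one bag of size 4, the width is 4 − 1 = 3, so tw(G) ≤ 3. On the other hand G contains the 4-clique {a, b, c, d}. A clique must lie in a single bag of any decomposition, so no decomposition can have width below 3. Hence tw(G) = 3 exactly.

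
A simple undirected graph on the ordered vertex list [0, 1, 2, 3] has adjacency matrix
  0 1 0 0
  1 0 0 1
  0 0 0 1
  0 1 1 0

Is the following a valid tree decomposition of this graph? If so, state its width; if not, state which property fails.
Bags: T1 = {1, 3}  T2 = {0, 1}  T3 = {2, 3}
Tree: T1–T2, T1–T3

Checking the three conditions: (i) the bags cover all of {0, 1, 2, 3}; (ii) for each edge, some bag contains both endpoints; (iii) the bags containing any fixed vertex form a subtree. All hold, so the decomposition is valid with width 2 − 1 = 1.

Yes; width 1.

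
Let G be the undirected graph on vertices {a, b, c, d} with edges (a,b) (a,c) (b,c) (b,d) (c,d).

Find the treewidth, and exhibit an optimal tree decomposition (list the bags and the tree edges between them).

Treewidth 2.
Bags: B1 = {b, c, d}  B2 = {a, b, c}
Tree: B1–B2

Each bag holds 3 vertices, so the decomposition has width 2, which upper-bounds the treewidth. On the other hand G contains the 3-clique {b, c, d}. A clique must lie in a single bag of any decomposition, so no decomposition can have width below 2. Combining the bounds, tw(G) = 2.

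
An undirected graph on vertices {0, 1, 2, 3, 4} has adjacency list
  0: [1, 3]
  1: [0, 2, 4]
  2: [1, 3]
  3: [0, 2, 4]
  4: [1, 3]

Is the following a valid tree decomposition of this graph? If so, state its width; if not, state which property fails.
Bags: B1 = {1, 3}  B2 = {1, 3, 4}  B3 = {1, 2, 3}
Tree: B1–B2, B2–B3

No — vertex 0 appears in no bag.

A tree decomposition must satisfy three properties: every vertex lies in some bag; for every edge, both endpoints lie together in some bag; and for every vertex, the bags containing it form a connected subtree. Here vertex 0 appears in no bag, so the decomposition is invalid.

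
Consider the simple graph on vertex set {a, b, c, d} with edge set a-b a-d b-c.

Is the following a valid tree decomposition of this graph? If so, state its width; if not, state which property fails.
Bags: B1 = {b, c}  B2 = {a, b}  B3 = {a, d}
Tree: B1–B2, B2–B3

Yes; width 1.

Vertex coverage: the bags together contain {a, b, c, d}, the full vertex set. Edge coverage: each edge of G has both endpoints in at least one bag. Running intersection: for every vertex, the bags containing it form a connected subtree. All three properties hold, so this is a valid tree decomposition of width max|bag| − 1 = 1, and hence tw(G) ≤ 1.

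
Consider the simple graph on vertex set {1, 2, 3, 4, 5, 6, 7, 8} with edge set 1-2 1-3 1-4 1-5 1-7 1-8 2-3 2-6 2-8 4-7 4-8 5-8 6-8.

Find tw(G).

A width-2 tree decomposition is:
Bags: B1 = {1, 2, 8}  B2 = {1, 4, 8}  B3 = {1, 4, 7}  B4 = {1, 2, 3}  B5 = {1, 5, 8}  B6 = {2, 6, 8}
Tree: B1–B2, B2–B3, B1–B4, B1–B5, B1–B6
Every bag has size at most 3, so the width is 3 − 1 = 2 and tw(G) ≤ 2. On the other hand G contains the 3-clique {1, 2, 8}. A clique must lie in a single bag of any decomposition, so no decomposition can have width below 2. Therefore the treewidth is 2.

2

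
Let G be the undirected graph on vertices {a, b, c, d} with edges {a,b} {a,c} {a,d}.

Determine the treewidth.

A width-1 tree decomposition is:
Bags: B1 = {a, c}  B2 = {a, b}  B3 = {a, d}
Tree: B1–B2, B1–B3
The largest bag has 2 vertices, giving width 1; this decomposition certifies tw(G) ≤ 1. Since G has at least one edge (e.g. a–c), it is not an edgeless graph, so tw(G) ≥ 1. Combining the bounds, tw(G) = 1.

1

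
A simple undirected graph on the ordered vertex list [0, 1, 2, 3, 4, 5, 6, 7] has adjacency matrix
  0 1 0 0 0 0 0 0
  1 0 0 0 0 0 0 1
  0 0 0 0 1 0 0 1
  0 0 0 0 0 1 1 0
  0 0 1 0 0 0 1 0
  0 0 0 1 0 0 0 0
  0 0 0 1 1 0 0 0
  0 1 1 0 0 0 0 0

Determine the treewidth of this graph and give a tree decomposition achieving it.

Every bag has size at most 2, so the width is 2 − 1 = 1 and tw(G) ≤ 1. G has an edge, so its treewidth is at least 1. Combining the bounds, tw(G) = 1.

Treewidth 1.
One optimal decomposition is:
Bags: B1 = {0, 1}  B2 = {1, 7}  B3 = {2, 7}  B4 = {2, 4}  B5 = {4, 6}  B6 = {3, 6}  B7 = {3, 5}
Tree: B1–B2, B2–B3, B3–B4, B4–B5, B5–B6, B6–B7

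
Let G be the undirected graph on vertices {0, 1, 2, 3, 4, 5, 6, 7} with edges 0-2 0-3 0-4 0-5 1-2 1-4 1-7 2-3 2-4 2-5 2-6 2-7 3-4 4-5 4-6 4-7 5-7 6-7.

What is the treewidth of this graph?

3

A width-3 tree decomposition is:
Bags: B1 = {2, 4, 6, 7}  B2 = {2, 4, 5, 7}  B3 = {0, 2, 4, 5}  B4 = {0, 2, 3, 4}  B5 = {1, 2, 4, 7}
Tree: B1–B2, B2–B3, B3–B4, B2–B5
Every bag has size at most 4, so the width is 4 − 1 = 3 and tw(G) ≤ 3. Conversely, {0, 2, 3, 4} is a clique of size 4, and the vertices of any clique must share a bag in every tree decomposition; so some bag has ≥ 4 vertices and tw(G) ≥ 3. Therefore the treewidth is 3.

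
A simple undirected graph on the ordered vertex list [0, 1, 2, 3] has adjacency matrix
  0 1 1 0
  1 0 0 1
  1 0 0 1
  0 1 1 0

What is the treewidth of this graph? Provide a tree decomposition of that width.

The largest bag has 3 vertices, giving width 2; this decomposition certifies tw(G) ≤ 2. The edges 0–2–3–1–0 form a cycle, so G is not a tree and its treewidth is at least 2. Therefore the treewidth is 2.

Treewidth 2.
One optimal decomposition is:
Bags: B1 = {0, 2, 3}  B2 = {0, 1, 3}
Tree: B1–B2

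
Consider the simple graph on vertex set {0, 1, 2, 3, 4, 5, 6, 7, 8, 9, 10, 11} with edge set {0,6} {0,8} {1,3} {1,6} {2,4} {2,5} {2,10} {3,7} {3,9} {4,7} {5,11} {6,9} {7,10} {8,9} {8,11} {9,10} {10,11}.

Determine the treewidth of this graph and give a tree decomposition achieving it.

The largest bag has 4 vertices, giving width 3; this decomposition certifies tw(G) ≤ 3. For the lower bound: the 4 vertex sets {2,4,5}, {11}, {10}, {3,7,8,9} are disjoint, each induces a connected subgraph, and every pair is joined by at least one edge of G. Contracting each set to a single vertex therefore yields K_{4} as a minor, and since treewidth is minor-monotone, tw(G) ≥ tw(K_{4}) = 3. Hence tw(G) = 3 exactly.

Treewidth 3.
One such decomposition:
Bags: B1 = {2, 4, 5, 11}  B2 = {2, 4, 10, 11}  B3 = {4, 7, 10, 11}  B4 = {7, 8, 10, 11}  B5 = {7, 8, 9, 10}  B6 = {3, 7, 8, 9}  B7 = {0, 3, 8, 9}  B8 = {0, 3, 6, 9}  B9 = {0, 1, 3, 6}
Tree: B1–B2, B2–B3, B3–B4, B4–B5, B5–B6, B6–B7, B7–B8, B8–B9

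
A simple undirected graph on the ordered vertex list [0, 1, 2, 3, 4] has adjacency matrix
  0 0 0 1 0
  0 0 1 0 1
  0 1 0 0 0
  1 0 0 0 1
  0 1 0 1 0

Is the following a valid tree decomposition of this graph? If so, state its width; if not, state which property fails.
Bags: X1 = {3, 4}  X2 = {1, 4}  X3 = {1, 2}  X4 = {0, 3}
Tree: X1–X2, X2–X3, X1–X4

Yes; width 1.

Vertex coverage: the bags together contain {0, 1, 2, 3, 4}, the full vertex set. Edge coverage: each edge of G has both endpoints in at least one bag. Running intersection: for every vertex, the bags containing it form a connected subtree. All three properties hold, so this is a valid tree decomposition of width max|bag| − 1 = 1, and hence tw(G) ≤ 1.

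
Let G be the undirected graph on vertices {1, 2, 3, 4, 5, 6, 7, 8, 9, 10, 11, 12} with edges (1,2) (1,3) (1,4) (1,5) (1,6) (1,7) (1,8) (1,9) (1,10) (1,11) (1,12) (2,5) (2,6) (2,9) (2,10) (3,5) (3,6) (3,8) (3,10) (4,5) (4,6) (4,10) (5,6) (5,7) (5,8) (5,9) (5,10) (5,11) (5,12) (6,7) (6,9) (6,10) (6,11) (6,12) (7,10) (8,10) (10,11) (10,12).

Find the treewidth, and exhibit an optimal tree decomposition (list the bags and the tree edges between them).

Treewidth 4.
Bags: B1 = {1, 2, 5, 6, 10}  B2 = {1, 3, 5, 6, 10}  B3 = {1, 5, 6, 7, 10}  B4 = {1, 3, 5, 8, 10}  B5 = {1, 4, 5, 6, 10}  B6 = {1, 5, 6, 10, 12}  B7 = {1, 2, 5, 6, 9}  B8 = {1, 5, 6, 10, 11}
Tree: B1–B2, B1–B3, B2–B4, B1–B5, B5–B6, B1–B7, B3–B8

The largest bag has 5 vertices, giving width 4; this decomposition certifies tw(G) ≤ 4. For the lower bound, the 5 vertices {1, 3, 5, 8, 10} are pairwise adjacent, and any tree decomposition puts a clique entirely inside one bag — forcing width ≥ 4. Combining the bounds, tw(G) = 4.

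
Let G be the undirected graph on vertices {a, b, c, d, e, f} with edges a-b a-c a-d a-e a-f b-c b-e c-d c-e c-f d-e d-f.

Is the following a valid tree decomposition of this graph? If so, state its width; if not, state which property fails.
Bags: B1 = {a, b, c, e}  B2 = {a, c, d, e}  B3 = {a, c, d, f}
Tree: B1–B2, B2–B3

Vertex coverage: the bags together contain {a, b, c, d, e, f}, the full vertex set. Edge coverage: each edge of G has both endpoints in at least one bag. Running intersection: for every vertex, the bags containing it form a connected subtree. All three properties hold, so this is a valid tree decomposition of width max|bag| − 1 = 3, and hence tw(G) ≤ 3.

Yes; width 3.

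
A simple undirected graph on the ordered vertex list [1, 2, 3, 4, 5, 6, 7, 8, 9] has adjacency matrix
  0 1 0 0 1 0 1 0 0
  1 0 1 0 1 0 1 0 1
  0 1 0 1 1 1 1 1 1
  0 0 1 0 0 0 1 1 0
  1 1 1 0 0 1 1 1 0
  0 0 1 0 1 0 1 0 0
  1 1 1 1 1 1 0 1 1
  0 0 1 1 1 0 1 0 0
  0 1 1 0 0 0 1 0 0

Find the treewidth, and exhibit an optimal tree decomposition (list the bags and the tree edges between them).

Every bag has size at most 4, so the width is 4 − 1 = 3 and tw(G) ≤ 3. On the other hand G contains the 4-clique {1, 2, 5, 7}. A clique must lie in a single bag of any decomposition, so no decomposition can have width below 3. Therefore the treewidth is 3.

Treewidth 3.
One such decomposition:
Bags: B1 = {1, 2, 5, 7}  B2 = {2, 3, 5, 7}  B3 = {3, 5, 7, 8}  B4 = {2, 3, 7, 9}  B5 = {3, 4, 7, 8}  B6 = {3, 5, 6, 7}
Tree: B1–B2, B2–B3, B2–B4, B3–B5, B2–B6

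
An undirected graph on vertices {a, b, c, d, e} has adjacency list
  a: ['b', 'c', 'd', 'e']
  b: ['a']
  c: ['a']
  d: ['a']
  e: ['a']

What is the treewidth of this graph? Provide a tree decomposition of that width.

Each bag holds 2 vertices, so the decomposition has width 1, which upper-bounds the treewidth. Any graph with an edge has treewidth ≥ 1, and G has the edge d–a. Hence tw(G) = 1 exactly.

Treewidth 1.
One optimal decomposition is:
Bags: B1 = {a, d}  B2 = {a, c}  B3 = {a, e}  B4 = {a, b}
Tree: B1–B2, B1–B3, B2–B4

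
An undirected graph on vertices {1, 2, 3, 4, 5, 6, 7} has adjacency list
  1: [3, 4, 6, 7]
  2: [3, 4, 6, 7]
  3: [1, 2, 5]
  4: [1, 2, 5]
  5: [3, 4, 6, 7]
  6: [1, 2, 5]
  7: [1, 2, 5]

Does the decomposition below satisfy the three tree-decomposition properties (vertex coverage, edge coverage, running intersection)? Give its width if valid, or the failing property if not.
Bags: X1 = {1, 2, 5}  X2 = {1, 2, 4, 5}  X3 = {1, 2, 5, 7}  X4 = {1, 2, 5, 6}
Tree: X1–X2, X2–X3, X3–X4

No — vertex 3 appears in no bag.

A tree decomposition must satisfy three properties: every vertex lies in some bag; for every edge, both endpoints lie together in some bag; and for every vertex, the bags containing it form a connected subtree. Here vertex 3 appears in no bag, so the decomposition is invalid.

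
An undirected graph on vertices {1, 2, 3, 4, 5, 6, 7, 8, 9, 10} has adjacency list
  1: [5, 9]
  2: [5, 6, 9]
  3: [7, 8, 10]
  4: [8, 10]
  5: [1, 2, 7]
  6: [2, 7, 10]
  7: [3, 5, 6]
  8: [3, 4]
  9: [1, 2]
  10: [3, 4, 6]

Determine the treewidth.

A width-2 tree decomposition is:
Bags: B1 = {4, 8, 10}  B2 = {3, 8, 10}  B3 = {3, 6, 10}  B4 = {3, 6, 7}  B5 = {2, 6, 7}  B6 = {2, 5, 7}  B7 = {2, 5, 9}  B8 = {1, 5, 9}
Tree: B1–B2, B2–B3, B3–B4, B4–B5, B5–B6, B6–B7, B7–B8
The largest bag has 3 vertices, giving width 2; this decomposition certifies tw(G) ≤ 2. The edges 4–8–3–10–4 form a cycle, so G is not a tree and its treewidth is at least 2. Hence tw(G) = 2 exactly.

2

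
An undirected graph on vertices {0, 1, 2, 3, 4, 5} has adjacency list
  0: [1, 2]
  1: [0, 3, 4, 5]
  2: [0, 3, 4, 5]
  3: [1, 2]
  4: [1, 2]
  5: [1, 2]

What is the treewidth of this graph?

A width-2 tree decomposition is:
Bags: B1 = {0, 1, 2}  B2 = {1, 2, 5}  B3 = {1, 2, 3}  B4 = {1, 2, 4}
Tree: B1–B2, B2–B3, B3–B4
Every bag has size at most 3, so the width is 3 − 1 = 2 and tw(G) ≤ 2. The edges 1–0–2–5–1 form a cycle, so G is not a tree and its treewidth is at least 2. The upper and lower bounds meet at 2, so that is the treewidth.

2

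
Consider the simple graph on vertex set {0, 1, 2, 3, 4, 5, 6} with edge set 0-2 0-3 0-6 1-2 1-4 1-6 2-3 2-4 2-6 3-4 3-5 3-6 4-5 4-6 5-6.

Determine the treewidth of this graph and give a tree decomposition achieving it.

The largest bag has 4 vertices, giving width 3; this decomposition certifies tw(G) ≤ 3. Conversely, {1, 2, 4, 6} is a clique of size 4, and the vertices of any clique must share a bag in every tree decomposition; so some bag has ≥ 4 vertices and tw(G) ≥ 3. Therefore the treewidth is 3.

Treewidth 3.
One such decomposition:
Bags: B1 = {1, 2, 4, 6}  B2 = {2, 3, 4, 6}  B3 = {3, 4, 5, 6}  B4 = {0, 2, 3, 6}
Tree: B1–B2, B2–B3, B2–B4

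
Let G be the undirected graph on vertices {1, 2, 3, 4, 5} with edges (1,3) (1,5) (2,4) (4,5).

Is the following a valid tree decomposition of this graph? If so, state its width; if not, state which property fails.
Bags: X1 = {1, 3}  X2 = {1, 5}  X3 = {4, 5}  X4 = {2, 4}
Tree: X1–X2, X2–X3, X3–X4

Yes; width 1.

Vertex coverage: the bags together contain {1, 2, 3, 4, 5}, the full vertex set. Edge coverage: each edge of G has both endpoints in at least one bag. Running intersection: for every vertex, the bags containing it form a connected subtree. All three properties hold, so this is a valid tree decomposition of width max|bag| − 1 = 1, and hence tw(G) ≤ 1.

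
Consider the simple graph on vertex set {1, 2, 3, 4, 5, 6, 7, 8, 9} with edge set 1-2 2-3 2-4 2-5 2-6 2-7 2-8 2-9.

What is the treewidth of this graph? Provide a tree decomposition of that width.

Every bag has size at most 2, so the width is 2 − 1 = 1 and tw(G) ≤ 1. Since G has at least one edge (e.g. 2–7), it is not an edgeless graph, so tw(G) ≥ 1. Therefore the treewidth is 1.

Treewidth 1.
One such decomposition:
Bags: B1 = {2, 7}  B2 = {2, 5}  B3 = {2, 9}  B4 = {2, 4}  B5 = {2, 8}  B6 = {2, 3}  B7 = {1, 2}  B8 = {2, 6}
Tree: B1–B2, B2–B3, B2–B4, B4–B5, B3–B6, B1–B7, B3–B8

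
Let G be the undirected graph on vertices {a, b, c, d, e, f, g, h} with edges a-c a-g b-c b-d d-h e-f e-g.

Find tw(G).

A width-1 tree decomposition is:
Bags: B1 = {e, f}  B2 = {e, g}  B3 = {a, g}  B4 = {a, c}  B5 = {b, c}  B6 = {b, d}  B7 = {d, h}
Tree: B1–B2, B2–B3, B3–B4, B4–B5, B5–B6, B6–B7
Each bag holds 2 vertices, so the decomposition has width 1, which upper-bounds the treewidth. Since G has at least one edge (e.g. f–e), it is not an edgeless graph, so tw(G) ≥ 1. Hence tw(G) = 1 exactly.

1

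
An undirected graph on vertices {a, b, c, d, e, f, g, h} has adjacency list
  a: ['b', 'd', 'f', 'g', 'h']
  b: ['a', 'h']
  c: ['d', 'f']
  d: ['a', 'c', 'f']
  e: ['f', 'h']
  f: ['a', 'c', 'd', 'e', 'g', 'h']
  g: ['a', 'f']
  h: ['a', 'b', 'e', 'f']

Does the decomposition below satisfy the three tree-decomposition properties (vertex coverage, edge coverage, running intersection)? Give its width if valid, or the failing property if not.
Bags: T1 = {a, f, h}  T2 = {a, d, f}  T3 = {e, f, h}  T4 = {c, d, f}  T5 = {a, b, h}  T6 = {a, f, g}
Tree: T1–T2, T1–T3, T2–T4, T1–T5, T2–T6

Yes; width 2.

Checking the three conditions: (i) the bags cover all of {a, b, c, d, e, f, g, h}; (ii) for each edge, some bag contains both endpoints; (iii) the bags containing any fixed vertex form a subtree. All hold, so the decomposition is valid with width 3 − 1 = 2.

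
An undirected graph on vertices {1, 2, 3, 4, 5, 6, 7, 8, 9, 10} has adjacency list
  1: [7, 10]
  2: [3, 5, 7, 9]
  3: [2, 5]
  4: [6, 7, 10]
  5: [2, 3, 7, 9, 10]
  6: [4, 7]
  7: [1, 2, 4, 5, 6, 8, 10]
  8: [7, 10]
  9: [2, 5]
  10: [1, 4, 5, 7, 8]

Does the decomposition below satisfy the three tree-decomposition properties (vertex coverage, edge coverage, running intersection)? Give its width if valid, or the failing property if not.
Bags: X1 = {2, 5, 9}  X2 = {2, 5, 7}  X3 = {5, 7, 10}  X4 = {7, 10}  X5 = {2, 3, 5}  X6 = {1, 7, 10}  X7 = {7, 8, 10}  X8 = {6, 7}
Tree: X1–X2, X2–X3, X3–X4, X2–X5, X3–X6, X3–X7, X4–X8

A tree decomposition must satisfy three properties: every vertex lies in some bag; for every edge, both endpoints lie together in some bag; and for every vertex, the bags containing it form a connected subtree. Here vertex 4 appears in no bag, so the decomposition is invalid.

No — vertex 4 appears in no bag.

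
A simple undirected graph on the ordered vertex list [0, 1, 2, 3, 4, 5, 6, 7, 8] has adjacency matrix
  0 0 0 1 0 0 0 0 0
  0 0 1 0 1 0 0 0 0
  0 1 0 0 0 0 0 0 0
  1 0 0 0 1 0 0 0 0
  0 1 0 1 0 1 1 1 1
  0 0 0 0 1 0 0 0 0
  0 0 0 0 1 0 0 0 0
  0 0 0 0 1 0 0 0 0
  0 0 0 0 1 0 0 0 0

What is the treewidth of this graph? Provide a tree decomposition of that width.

The largest bag has 2 vertices, giving width 1; this decomposition certifies tw(G) ≤ 1. Since G has at least one edge (e.g. 1–4), it is not an edgeless graph, so tw(G) ≥ 1. Hence tw(G) = 1 exactly.

Treewidth 1.
One such decomposition:
Bags: B1 = {1, 4}  B2 = {4, 5}  B3 = {4, 6}  B4 = {1, 2}  B5 = {4, 8}  B6 = {4, 7}  B7 = {3, 4}  B8 = {0, 3}
Tree: B1–B2, B1–B3, B1–B4, B2–B5, B3–B6, B3–B7, B7–B8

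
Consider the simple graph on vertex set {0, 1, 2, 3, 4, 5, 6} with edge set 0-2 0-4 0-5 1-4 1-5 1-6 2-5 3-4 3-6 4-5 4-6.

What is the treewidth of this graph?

A width-2 tree decomposition is:
Bags: B1 = {1, 4, 5}  B2 = {1, 4, 6}  B3 = {0, 4, 5}  B4 = {3, 4, 6}  B5 = {0, 2, 5}
Tree: B1–B2, B1–B3, B2–B4, B3–B5
Every bag has size at most 3, so the width is 3 − 1 = 2 and tw(G) ≤ 2. On the other hand G contains the 3-clique {0, 2, 5}. A clique must lie in a single bag of any decomposition, so no decomposition can have width below 2. Combining the bounds, tw(G) = 2.

2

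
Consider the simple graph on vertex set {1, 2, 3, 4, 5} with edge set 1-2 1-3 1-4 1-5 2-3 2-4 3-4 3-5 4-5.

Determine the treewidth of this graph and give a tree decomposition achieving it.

Each bag holds 4 vertices, so the decomposition has width 3, which upper-bounds the treewidth. On the other hand G contains the 4-clique {1, 2, 3, 4}. A clique must lie in a single bag of any decomposition, so no decomposition can have width below 3. Hence tw(G) = 3 exactly.

Treewidth 3.
One optimal decomposition is:
Bags: B1 = {1, 2, 3, 4}  B2 = {1, 3, 4, 5}
Tree: B1–B2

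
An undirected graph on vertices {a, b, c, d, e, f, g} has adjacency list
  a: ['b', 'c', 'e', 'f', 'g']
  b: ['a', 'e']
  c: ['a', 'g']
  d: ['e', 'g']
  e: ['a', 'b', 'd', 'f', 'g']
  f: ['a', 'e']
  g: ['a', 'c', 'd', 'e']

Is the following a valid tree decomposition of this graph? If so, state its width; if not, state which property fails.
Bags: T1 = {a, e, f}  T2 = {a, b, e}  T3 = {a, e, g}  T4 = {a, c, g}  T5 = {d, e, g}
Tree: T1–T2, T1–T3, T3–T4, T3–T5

Yes; width 2.

Checking the three conditions: (i) the bags cover all of {a, b, c, d, e, f, g}; (ii) for each edge, some bag contains both endpoints; (iii) the bags containing any fixed vertex form a subtree. All hold, so the decomposition is valid with width 3 − 1 = 2.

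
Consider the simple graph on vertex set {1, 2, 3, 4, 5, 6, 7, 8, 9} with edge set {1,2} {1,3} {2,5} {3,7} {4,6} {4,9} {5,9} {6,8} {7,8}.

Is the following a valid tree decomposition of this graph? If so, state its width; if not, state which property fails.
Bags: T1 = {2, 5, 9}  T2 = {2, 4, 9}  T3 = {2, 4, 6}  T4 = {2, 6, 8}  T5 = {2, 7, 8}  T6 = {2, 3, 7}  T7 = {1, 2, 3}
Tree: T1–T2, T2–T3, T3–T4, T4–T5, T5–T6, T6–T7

Checking the three conditions: (i) the bags cover all of {1, 2, 3, 4, 5, 6, 7, 8, 9}; (ii) for each edge, some bag contains both endpoints; (iii) the bags containing any fixed vertex form a subtree. All hold, so the decomposition is valid with width 3 − 1 = 2.

Yes; width 2.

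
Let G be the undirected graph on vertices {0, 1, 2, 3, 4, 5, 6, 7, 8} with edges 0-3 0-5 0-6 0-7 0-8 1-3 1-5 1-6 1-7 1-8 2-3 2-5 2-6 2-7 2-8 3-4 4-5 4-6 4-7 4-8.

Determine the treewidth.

A width-4 tree decomposition is:
Bags: B1 = {0, 1, 2, 4, 5}  B2 = {0, 1, 2, 4, 7}  B3 = {0, 1, 2, 4, 6}  B4 = {0, 1, 2, 3, 4}  B5 = {0, 1, 2, 4, 8}
Tree: B1–B2, B2–B3, B3–B4, B4–B5
The largest bag has 5 vertices, giving width 4; this decomposition certifies tw(G) ≤ 4. For the lower bound: the 5 vertex sets {1,5}, {2,7}, {4,6}, {0}, {3} are disjoint, each induces a connected subgraph, and every pair is joined by at least one edge of G. Contracting each set to a single vertex therefore yields K_{5} as a minor, and since treewidth is minor-monotone, tw(G) ≥ tw(K_{5}) = 4. The upper and lower bounds meet at 4, so that is the treewidth.

4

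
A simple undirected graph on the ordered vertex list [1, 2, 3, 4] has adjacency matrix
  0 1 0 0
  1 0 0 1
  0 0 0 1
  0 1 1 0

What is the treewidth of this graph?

1

A width-1 tree decomposition is:
Bags: B1 = {3, 4}  B2 = {2, 4}  B3 = {1, 2}
Tree: B1–B2, B2–B3
The largest bag has 2 vertices, giving width 1; this decomposition certifies tw(G) ≤ 1. Since G has at least one edge (e.g. 3–4), it is not an edgeless graph, so tw(G) ≥ 1. The upper and lower bounds meet at 1, so that is the treewidth.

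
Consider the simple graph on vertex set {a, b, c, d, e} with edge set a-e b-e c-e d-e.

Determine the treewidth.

A width-1 tree decomposition is:
Bags: B1 = {c, e}  B2 = {a, e}  B3 = {d, e}  B4 = {b, e}
Tree: B1–B2, B2–B3, B1–B4
Each bag holds 2 vertices, so the decomposition has width 1, which upper-bounds the treewidth. G has an edge, so its treewidth is at least 1. Combining the bounds, tw(G) = 1.

1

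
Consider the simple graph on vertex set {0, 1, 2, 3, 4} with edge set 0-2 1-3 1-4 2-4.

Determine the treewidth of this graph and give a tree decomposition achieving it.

Treewidth 1.
One such decomposition:
Bags: B1 = {1, 4}  B2 = {2, 4}  B3 = {0, 2}  B4 = {1, 3}
Tree: B1–B2, B2–B3, B1–B4

Each bag holds 2 vertices, so the decomposition has width 1, which upper-bounds the treewidth. Since G has at least one edge (e.g. 4–1), it is not an edgeless graph, so tw(G) ≥ 1. Hence tw(G) = 1 exactly.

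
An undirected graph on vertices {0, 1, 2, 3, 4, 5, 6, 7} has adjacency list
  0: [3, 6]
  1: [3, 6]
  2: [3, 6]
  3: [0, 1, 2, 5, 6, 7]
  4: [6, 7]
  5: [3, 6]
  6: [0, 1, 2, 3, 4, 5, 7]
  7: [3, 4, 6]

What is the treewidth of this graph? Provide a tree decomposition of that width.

Treewidth 2.
One such decomposition:
Bags: B1 = {0, 3, 6}  B2 = {3, 6, 7}  B3 = {1, 3, 6}  B4 = {4, 6, 7}  B5 = {2, 3, 6}  B6 = {3, 5, 6}
Tree: B1–B2, B2–B3, B2–B4, B2–B5, B5–B6

Every bag has size at most 3, so the width is 3 − 1 = 2 and tw(G) ≤ 2. Conversely, {0, 3, 6} is a clique of size 3, and the vertices of any clique must share a bag in every tree decomposition; so some bag has ≥ 3 vertices and tw(G) ≥ 2. Therefore the treewidth is 2.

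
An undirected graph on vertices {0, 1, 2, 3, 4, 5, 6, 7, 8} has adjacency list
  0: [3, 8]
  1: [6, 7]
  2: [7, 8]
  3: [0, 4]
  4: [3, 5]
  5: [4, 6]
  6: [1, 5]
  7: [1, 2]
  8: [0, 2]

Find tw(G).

2

A width-2 tree decomposition is:
Bags: B1 = {3, 4, 5}  B2 = {3, 5, 6}  B3 = {1, 3, 6}  B4 = {1, 3, 7}  B5 = {2, 3, 7}  B6 = {2, 3, 8}  B7 = {0, 3, 8}
Tree: B1–B2, B2–B3, B3–B4, B4–B5, B5–B6, B6–B7
Each bag holds 3 vertices, so the decomposition has width 2, which upper-bounds the treewidth. For the lower bound, G contains the cycle 3–4–5–6–1–7–2–8–0–3, so G is not a forest; only forests have treewidth ≤ 1, hence tw(G) ≥ 2. The upper and lower bounds meet at 2, so that is the treewidth.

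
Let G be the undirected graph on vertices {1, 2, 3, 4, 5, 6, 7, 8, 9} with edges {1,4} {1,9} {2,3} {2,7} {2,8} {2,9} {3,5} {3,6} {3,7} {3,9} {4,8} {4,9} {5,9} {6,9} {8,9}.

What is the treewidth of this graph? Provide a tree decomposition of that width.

Every bag has size at most 3, so the width is 3 − 1 = 2 and tw(G) ≤ 2. Conversely, {2, 8, 9} is a clique of size 3, and the vertices of any clique must share a bag in every tree decomposition; so some bag has ≥ 3 vertices and tw(G) ≥ 2. Therefore the treewidth is 2.

Treewidth 2.
Bags: B1 = {2, 8, 9}  B2 = {4, 8, 9}  B3 = {2, 3, 9}  B4 = {3, 5, 9}  B5 = {3, 6, 9}  B6 = {2, 3, 7}  B7 = {1, 4, 9}
Tree: B1–B2, B1–B3, B3–B4, B3–B5, B3–B6, B2–B7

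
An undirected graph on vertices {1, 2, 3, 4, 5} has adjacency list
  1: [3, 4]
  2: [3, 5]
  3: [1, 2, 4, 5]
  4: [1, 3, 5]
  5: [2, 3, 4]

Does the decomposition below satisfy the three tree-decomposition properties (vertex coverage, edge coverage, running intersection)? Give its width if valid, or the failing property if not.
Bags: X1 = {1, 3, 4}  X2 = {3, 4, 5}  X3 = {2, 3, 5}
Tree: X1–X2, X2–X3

Yes; width 2.

Every vertex of G appears in some bag (union = {1, 2, 3, 4, 5}); every edge is covered by a bag; and for each vertex v the set of bags containing v is connected in the bag tree. The decomposition is therefore valid. The largest bag has 3 vertices, so the width is 2.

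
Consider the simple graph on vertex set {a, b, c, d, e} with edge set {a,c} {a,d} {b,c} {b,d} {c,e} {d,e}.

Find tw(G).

2

A width-2 tree decomposition is:
Bags: B1 = {a, c, d}  B2 = {c, d, e}  B3 = {b, c, d}
Tree: B1–B2, B2–B3
The largest bag has 3 vertices, giving width 2; this decomposition certifies tw(G) ≤ 2. Since a–d–e–c–a is a cycle in G, G is not acyclic. Forests are exactly the graphs of treewidth ≤ 1, so tw(G) ≥ 2. The upper and lower bounds meet at 2, so that is the treewidth.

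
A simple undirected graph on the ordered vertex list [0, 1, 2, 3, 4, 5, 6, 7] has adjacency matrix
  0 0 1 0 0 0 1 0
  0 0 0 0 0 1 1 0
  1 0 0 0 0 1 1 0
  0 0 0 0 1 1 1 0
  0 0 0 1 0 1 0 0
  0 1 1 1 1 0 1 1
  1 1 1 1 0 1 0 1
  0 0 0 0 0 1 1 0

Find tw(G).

A width-2 tree decomposition is:
Bags: B1 = {1, 5, 6}  B2 = {2, 5, 6}  B3 = {3, 5, 6}  B4 = {0, 2, 6}  B5 = {5, 6, 7}  B6 = {3, 4, 5}
Tree: B1–B2, B2–B3, B2–B4, B1–B5, B3–B6
Every bag has size at most 3, so the width is 3 − 1 = 2 and tw(G) ≤ 2. Conversely, {0, 2, 6} is a clique of size 3, and the vertices of any clique must share a bag in every tree decomposition; so some bag has ≥ 3 vertices and tw(G) ≥ 2. Therefore the treewidth is 2.

2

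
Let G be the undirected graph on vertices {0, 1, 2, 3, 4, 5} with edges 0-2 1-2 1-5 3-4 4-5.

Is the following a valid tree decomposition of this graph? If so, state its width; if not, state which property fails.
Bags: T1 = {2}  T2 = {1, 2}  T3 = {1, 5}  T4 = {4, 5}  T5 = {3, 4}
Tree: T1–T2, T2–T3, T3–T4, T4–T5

No — vertex 0 appears in no bag.

A tree decomposition must satisfy three properties: every vertex lies in some bag; for every edge, both endpoints lie together in some bag; and for every vertex, the bags containing it form a connected subtree. Here vertex 0 appears in no bag, so the decomposition is invalid.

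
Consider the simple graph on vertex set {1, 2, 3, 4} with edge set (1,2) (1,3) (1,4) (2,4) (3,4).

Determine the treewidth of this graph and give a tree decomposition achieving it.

Treewidth 2.
One optimal decomposition is:
Bags: B1 = {1, 3, 4}  B2 = {1, 2, 4}
Tree: B1–B2

Every bag has size at most 3, so the width is 3 − 1 = 2 and tw(G) ≤ 2. For the lower bound, the 3 vertices {1, 2, 4} are pairwise adjacent, and any tree decomposition puts a clique entirely inside one bag — forcing width ≥ 2. Therefore the treewidth is 2.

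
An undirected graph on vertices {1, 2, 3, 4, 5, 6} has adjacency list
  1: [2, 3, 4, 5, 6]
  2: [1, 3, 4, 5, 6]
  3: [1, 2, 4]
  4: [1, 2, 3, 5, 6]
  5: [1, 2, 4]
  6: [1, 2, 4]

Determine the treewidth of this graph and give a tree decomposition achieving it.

Each bag holds 4 vertices, so the decomposition has width 3, which upper-bounds the treewidth. For the lower bound, the 4 vertices {1, 2, 3, 4} are pairwise adjacent, and any tree decomposition puts a clique entirely inside one bag — forcing width ≥ 3. Therefore the treewidth is 3.

Treewidth 3.
Bags: B1 = {1, 2, 4, 6}  B2 = {1, 2, 4, 5}  B3 = {1, 2, 3, 4}
Tree: B1–B2, B2–B3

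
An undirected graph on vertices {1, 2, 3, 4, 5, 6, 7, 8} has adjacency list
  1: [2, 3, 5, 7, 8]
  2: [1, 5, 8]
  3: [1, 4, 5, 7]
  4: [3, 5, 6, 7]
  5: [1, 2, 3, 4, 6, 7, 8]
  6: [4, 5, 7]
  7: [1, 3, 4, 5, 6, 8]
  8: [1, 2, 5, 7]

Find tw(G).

A width-3 tree decomposition is:
Bags: B1 = {1, 3, 5, 7}  B2 = {3, 4, 5, 7}  B3 = {1, 5, 7, 8}  B4 = {1, 2, 5, 8}  B5 = {4, 5, 6, 7}
Tree: B1–B2, B1–B3, B3–B4, B2–B5
Every bag has size at most 4, so the width is 4 − 1 = 3 and tw(G) ≤ 3. For the lower bound, the 4 vertices {1, 2, 5, 8} are pairwise adjacent, and any tree decomposition puts a clique entirely inside one bag — forcing width ≥ 3. Hence tw(G) = 3 exactly.

3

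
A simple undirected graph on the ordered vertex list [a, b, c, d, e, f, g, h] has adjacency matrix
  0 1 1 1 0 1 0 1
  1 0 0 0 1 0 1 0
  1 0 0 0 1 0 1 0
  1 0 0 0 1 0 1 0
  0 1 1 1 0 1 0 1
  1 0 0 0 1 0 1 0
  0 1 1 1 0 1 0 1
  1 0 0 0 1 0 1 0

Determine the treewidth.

3

A width-3 tree decomposition is:
Bags: B1 = {a, e, f, g}  B2 = {a, d, e, g}  B3 = {a, c, e, g}  B4 = {a, e, g, h}  B5 = {a, b, e, g}
Tree: B1–B2, B2–B3, B3–B4, B4–B5
Every bag has size at most 4, so the width is 4 − 1 = 3 and tw(G) ≤ 3. For the lower bound: the 4 vertex sets {e,f}, {a,d}, {g}, {c} are disjoint, each induces a connected subgraph, and every pair is joined by at least one edge of G. Contracting each set to a single vertex therefore yields K_{4} as a minor, and since treewidth is minor-monotone, tw(G) ≥ tw(K_{4}) = 3. The upper and lower bounds meet at 3, so that is the treewidth.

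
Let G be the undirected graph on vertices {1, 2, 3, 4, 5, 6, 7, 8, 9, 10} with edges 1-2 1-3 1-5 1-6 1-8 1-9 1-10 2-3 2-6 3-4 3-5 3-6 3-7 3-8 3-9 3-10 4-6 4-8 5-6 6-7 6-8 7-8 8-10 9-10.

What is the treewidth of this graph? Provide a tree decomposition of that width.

The largest bag has 4 vertices, giving width 3; this decomposition certifies tw(G) ≤ 3. For the lower bound, the 4 vertices {1, 3, 9, 10} are pairwise adjacent, and any tree decomposition puts a clique entirely inside one bag — forcing width ≥ 3. Combining the bounds, tw(G) = 3.

Treewidth 3.
One such decomposition:
Bags: B1 = {1, 3, 6, 8}  B2 = {1, 2, 3, 6}  B3 = {1, 3, 8, 10}  B4 = {3, 6, 7, 8}  B5 = {3, 4, 6, 8}  B6 = {1, 3, 9, 10}  B7 = {1, 3, 5, 6}
Tree: B1–B2, B1–B3, B1–B4, B4–B5, B3–B6, B1–B7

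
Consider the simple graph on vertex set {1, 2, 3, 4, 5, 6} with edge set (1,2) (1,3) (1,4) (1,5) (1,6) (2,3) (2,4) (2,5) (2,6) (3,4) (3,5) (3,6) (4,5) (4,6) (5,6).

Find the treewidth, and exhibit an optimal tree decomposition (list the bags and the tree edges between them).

Treewidth 5.
One such decomposition:
Bags: B1 = {1, 2, 3, 4, 5, 6}
Tree: (single bag)

A single bag containing all 6 vertices is trivially a valid decomposition of width 5. For the lower bound, the 6 vertices {1, 2, 3, 4, 5, 6} are pairwise adjacent, and any tree decomposition puts a clique entirely inside one bag — forcing width ≥ 5. Combining the bounds, tw(G) = 5.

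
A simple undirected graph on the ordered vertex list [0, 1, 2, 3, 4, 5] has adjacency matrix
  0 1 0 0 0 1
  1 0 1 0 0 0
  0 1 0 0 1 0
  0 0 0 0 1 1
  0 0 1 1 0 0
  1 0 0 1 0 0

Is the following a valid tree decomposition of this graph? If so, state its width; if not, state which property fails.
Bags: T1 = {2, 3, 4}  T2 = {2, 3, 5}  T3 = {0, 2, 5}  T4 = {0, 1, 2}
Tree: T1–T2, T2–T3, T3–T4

Yes; width 2.

Checking the three conditions: (i) the bags cover all of {0, 1, 2, 3, 4, 5}; (ii) for each edge, some bag contains both endpoints; (iii) the bags containing any fixed vertex form a subtree. All hold, so the decomposition is valid with width 3 − 1 = 2.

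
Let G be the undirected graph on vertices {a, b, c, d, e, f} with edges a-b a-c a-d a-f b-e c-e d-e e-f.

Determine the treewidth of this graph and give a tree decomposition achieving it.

Every bag has size at most 3, so the width is 3 − 1 = 2 and tw(G) ≤ 2. The edges a–b–e–d–a form a cycle, so G is not a tree and its treewidth is at least 2. Combining the bounds, tw(G) = 2.

Treewidth 2.
Bags: B1 = {a, b, e}  B2 = {a, d, e}  B3 = {a, e, f}  B4 = {a, c, e}
Tree: B1–B2, B2–B3, B3–B4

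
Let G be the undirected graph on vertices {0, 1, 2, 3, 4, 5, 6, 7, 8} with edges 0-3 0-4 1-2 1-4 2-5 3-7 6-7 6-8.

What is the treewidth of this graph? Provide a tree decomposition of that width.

Every bag has size at most 2, so the width is 2 − 1 = 1 and tw(G) ≤ 1. G has an edge, so its treewidth is at least 1. Combining the bounds, tw(G) = 1.

Treewidth 1.
One optimal decomposition is:
Bags: B1 = {2, 5}  B2 = {1, 2}  B3 = {1, 4}  B4 = {0, 4}  B5 = {0, 3}  B6 = {3, 7}  B7 = {6, 7}  B8 = {6, 8}
Tree: B1–B2, B2–B3, B3–B4, B4–B5, B5–B6, B6–B7, B7–B8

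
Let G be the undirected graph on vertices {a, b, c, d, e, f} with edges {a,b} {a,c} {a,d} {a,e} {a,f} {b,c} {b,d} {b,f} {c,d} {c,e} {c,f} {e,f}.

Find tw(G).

3

A width-3 tree decomposition is:
Bags: B1 = {a, b, c, d}  B2 = {a, b, c, f}  B3 = {a, c, e, f}
Tree: B1–B2, B2–B3
The largest bag has 4 vertices, giving width 3; this decomposition certifies tw(G) ≤ 3. On the other hand G contains the 4-clique {a, b, c, d}. A clique must lie in a single bag of any decomposition, so no decomposition can have width below 3. Combining the bounds, tw(G) = 3.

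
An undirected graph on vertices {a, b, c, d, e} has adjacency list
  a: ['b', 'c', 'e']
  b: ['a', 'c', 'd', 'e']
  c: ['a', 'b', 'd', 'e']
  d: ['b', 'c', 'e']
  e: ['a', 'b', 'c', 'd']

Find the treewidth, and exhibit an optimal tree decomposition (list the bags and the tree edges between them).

The largest bag has 4 vertices, giving width 3; this decomposition certifies tw(G) ≤ 3. Conversely, {b, c, d, e} is a clique of size 4, and the vertices of any clique must share a bag in every tree decomposition; so some bag has ≥ 4 vertices and tw(G) ≥ 3. Hence tw(G) = 3 exactly.

Treewidth 3.
Bags: B1 = {a, b, c, e}  B2 = {b, c, d, e}
Tree: B1–B2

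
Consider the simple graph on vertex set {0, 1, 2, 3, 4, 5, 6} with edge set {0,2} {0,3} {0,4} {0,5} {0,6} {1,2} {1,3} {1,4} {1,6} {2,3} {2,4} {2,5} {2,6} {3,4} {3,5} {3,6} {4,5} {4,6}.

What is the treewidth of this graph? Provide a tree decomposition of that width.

The largest bag has 5 vertices, giving width 4; this decomposition certifies tw(G) ≤ 4. For the lower bound, the 5 vertices {0, 2, 3, 4, 5} are pairwise adjacent, and any tree decomposition puts a clique entirely inside one bag — forcing width ≥ 4. Hence tw(G) = 4 exactly.

Treewidth 4.
Bags: B1 = {0, 2, 3, 4, 6}  B2 = {1, 2, 3, 4, 6}  B3 = {0, 2, 3, 4, 5}
Tree: B1–B2, B1–B3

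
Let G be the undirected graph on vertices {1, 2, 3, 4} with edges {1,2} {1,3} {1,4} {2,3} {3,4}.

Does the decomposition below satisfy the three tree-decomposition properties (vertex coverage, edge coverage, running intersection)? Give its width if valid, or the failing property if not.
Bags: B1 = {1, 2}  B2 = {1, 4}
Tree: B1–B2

A tree decomposition must satisfy three properties: every vertex lies in some bag; for every edge, both endpoints lie together in some bag; and for every vertex, the bags containing it form a connected subtree. Here vertex 3 appears in no bag, so the decomposition is invalid.

No — vertex 3 appears in no bag.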